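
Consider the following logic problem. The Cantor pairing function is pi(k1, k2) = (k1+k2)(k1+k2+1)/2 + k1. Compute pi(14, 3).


k1 + k2 = 17
(k1+k2)(k1+k2+1)/2 = 17 * 18 / 2 = 153
pi = 153 + 14 = 167

167


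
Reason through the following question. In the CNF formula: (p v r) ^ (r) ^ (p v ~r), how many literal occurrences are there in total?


Counting literals in each clause:
Clause 1: 2 literal(s)
Clause 2: 1 literal(s)
Clause 3: 2 literal(s)
Total = 5

5


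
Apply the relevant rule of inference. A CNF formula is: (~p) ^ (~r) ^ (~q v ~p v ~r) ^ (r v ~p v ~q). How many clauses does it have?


A CNF formula is a conjunction of clauses.
Clauses are separated by ^.
Counting the conjuncts: 4 clauses.

4


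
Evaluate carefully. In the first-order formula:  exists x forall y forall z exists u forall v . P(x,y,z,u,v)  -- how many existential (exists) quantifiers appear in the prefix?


Quantifier prefix: exists x forall y forall z exists u forall v
Mark each quantifier type:
  E U U E U
Universal count = 3, Existential count = 2
Asked for existential (exists) quantifiers: 2

2


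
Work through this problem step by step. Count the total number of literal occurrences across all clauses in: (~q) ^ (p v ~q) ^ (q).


Counting literals in each clause:
Clause 1: 1 literal(s)
Clause 2: 2 literal(s)
Clause 3: 1 literal(s)
Total = 4

4


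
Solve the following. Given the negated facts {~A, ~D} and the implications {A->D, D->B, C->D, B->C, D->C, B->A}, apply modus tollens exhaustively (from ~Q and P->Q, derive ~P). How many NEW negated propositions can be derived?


Initial negated facts: {~A, ~D}
Apply modus tollens to closure:
  ~D and C->D  =>  ~C
  ~C and B->C  =>  ~B
Final negated: {~A, ~B, ~C, ~D}
New negations: {~B, ~C}
Count = 2

2


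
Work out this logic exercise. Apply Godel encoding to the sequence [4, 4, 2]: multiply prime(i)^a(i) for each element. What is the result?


Encode each element as an exponent of the corresponding prime:
  2^4 = 16
  3^4 = 81
  5^2 = 25
Product = 16 * 81 * 25 = 32400

32400


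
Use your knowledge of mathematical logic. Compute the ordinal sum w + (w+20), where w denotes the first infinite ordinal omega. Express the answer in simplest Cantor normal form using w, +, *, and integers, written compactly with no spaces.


Compute w + (w+20).
Ordinal + is associative but NOT commutative; for finite n>0, n + w = w but w + n stays w+n.
w + (w+20) = (w+w) + 20 = w*2+20.
Result = w*2+20

w*2+20


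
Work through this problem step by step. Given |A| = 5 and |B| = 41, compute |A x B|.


The Cartesian product A x B contains all ordered pairs (a, b).
|A x B| = |A| * |B| = 5 * 41 = 205

205


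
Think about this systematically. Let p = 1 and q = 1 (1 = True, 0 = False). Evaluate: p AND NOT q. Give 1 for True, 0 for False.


p = 1, q = 1
Operation: p AND NOT q
Evaluate: 1 AND NOT 1 = 0

0


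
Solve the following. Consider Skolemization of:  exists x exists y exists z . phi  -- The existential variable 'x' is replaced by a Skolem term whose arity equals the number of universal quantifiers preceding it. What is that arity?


Quantifier prefix: exists x exists y exists z
'x' is existentially quantified at position 1.
No universal quantifiers precede it.
Skolem function arity = 0 (a Skolem constant)

0


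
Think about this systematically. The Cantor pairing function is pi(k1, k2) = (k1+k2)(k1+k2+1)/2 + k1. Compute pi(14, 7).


k1 + k2 = 21
(k1+k2)(k1+k2+1)/2 = 21 * 22 / 2 = 231
pi = 231 + 14 = 245

245


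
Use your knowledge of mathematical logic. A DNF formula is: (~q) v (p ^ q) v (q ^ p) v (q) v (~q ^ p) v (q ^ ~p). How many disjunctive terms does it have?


A DNF formula is a disjunction of terms (conjunctions).
Terms are separated by v.
Counting the disjuncts: 6 terms.

6


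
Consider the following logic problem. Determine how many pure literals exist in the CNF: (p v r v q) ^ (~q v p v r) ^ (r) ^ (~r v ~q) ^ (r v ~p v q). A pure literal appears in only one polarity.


Check each variable for pure literal status:
p: mixed (not pure)
q: mixed (not pure)
r: mixed (not pure)
Pure literal count = 0

0


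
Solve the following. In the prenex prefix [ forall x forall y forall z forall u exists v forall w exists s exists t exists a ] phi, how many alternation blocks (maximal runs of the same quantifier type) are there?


Quantifier-type sequence: A A A A E A E E E  (A=forall, E=exists)
Group into maximal same-type runs:
  Ax4 | Ex1 | Ax1 | Ex3
Number of blocks = 4

4


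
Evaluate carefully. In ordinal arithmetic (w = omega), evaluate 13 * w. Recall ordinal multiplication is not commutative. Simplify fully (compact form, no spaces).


Compute 13 * w.
Ordinal * is associative and left-distributive over +, but NOT commutative; for finite n>1, n*w = w but w*n stays w*n.
For finite n>0, n * w = sup{n*k : k<w} = w. So 13 * w = w.
Result = w

w


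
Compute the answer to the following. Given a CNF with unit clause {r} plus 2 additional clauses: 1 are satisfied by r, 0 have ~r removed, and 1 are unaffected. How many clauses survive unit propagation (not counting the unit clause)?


Satisfied (removed): 1
Shortened (remain): 0
Unchanged (remain): 1
Remaining = 0 + 1 = 1

1


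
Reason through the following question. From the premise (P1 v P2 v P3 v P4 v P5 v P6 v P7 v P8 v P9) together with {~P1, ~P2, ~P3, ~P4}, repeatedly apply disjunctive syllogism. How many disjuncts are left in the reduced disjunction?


Original disjuncts (9): P1, P2, P3, P4, P5, P6, P7, P8, P9
Negated (eliminate): ~P1, ~P2, ~P3, ~P4
Remaining disjuncts: P5, P6, P7, P8, P9
Count = 9 - 4 = 5

5


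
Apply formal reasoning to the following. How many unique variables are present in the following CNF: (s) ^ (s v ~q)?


Identify each variable that appears in the formula.
Variables found: q, s
Count = 2

2


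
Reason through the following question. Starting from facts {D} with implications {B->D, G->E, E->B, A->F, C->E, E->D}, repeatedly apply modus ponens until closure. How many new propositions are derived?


Initial facts: {D}
Apply modus ponens to closure:
  (no implication fires)
Final known: {D}
New propositions: {(none)}
Count = 0

0


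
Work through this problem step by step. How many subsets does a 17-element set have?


The power set of a set with n elements has 2^n elements.
|P(S)| = 2^17 = 131072

131072


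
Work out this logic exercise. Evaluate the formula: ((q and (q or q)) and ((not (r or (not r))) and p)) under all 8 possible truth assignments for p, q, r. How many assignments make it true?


Check all 8 assignments:
p=0, q=0, r=0: 0
p=0, q=0, r=1: 0
p=0, q=1, r=0: 0
p=0, q=1, r=1: 0
p=1, q=0, r=0: 0
p=1, q=0, r=1: 0
p=1, q=1, r=0: 0
p=1, q=1, r=1: 0
Count of True = 0

0


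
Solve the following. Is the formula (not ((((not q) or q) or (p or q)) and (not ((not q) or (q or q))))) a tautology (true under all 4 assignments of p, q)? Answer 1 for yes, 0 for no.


Check all 4 assignments:
p=0, q=0: 1
p=0, q=1: 1
p=1, q=0: 1
p=1, q=1: 1
Satisfying count = 4/4.
Tautology iff count = 4: yes.

1


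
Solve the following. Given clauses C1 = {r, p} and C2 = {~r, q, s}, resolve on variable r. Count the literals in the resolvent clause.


Remove r from C1 and ~r from C2.
C1 remainder: {p}
C2 remainder: {q, s}
Union (resolvent): {p, q, s}
Resolvent has 3 literal(s).

3


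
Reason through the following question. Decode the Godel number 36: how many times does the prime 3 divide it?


Factorize 36 by dividing by 3 repeatedly.
Division steps: 3 divides 36 exactly 2 time(s).
Exponent of 3 = 2

2


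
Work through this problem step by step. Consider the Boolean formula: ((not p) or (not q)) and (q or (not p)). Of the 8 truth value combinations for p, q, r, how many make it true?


Evaluate all 8 assignments for p, q, r:
p=0, q=0, r=0: 1
p=0, q=0, r=1: 1
p=0, q=1, r=0: 1
p=0, q=1, r=1: 1
p=1, q=0, r=0: 0
p=1, q=0, r=1: 0
p=1, q=1, r=0: 0
p=1, q=1, r=1: 0
Satisfying count = 4

4


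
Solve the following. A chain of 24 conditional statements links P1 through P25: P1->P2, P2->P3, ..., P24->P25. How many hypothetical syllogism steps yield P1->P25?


With 24 implications in a chain connecting 25 propositions:
P1->P2, P2->P3, ..., P24->P25
Steps needed = (number of implications) - 1 = 24 - 1 = 23

23


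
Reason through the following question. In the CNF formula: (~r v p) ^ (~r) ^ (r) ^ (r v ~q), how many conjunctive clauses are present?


A CNF formula is a conjunction of clauses.
Clauses are separated by ^.
Counting the conjuncts: 4 clauses.

4


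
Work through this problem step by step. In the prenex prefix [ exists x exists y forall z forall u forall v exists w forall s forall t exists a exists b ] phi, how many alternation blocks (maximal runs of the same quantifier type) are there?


Quantifier-type sequence: E E A A A E A A E E  (A=forall, E=exists)
Group into maximal same-type runs:
  Ex2 | Ax3 | Ex1 | Ax2 | Ex2
Number of blocks = 5

5


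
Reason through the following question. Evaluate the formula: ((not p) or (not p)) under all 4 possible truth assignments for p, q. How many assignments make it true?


Check all 4 assignments:
p=0, q=0: 1
p=0, q=1: 1
p=1, q=0: 0
p=1, q=1: 0
Count of True = 2

2


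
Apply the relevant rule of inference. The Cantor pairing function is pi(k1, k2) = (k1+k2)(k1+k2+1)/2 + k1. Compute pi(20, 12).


k1 + k2 = 32
(k1+k2)(k1+k2+1)/2 = 32 * 33 / 2 = 528
pi = 528 + 20 = 548

548


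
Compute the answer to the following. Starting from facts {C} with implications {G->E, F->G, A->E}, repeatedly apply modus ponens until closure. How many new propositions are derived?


Initial facts: {C}
Apply modus ponens to closure:
  (no implication fires)
Final known: {C}
New propositions: {(none)}
Count = 0

0


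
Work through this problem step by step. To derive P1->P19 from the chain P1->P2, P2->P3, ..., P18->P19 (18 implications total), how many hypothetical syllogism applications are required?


With 18 implications in a chain connecting 19 propositions:
P1->P2, P2->P3, ..., P18->P19
Steps needed = (number of implications) - 1 = 18 - 1 = 17

17


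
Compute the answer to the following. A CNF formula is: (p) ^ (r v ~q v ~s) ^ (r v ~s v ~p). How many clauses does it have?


A CNF formula is a conjunction of clauses.
Clauses are separated by ^.
Counting the conjuncts: 3 clauses.

3


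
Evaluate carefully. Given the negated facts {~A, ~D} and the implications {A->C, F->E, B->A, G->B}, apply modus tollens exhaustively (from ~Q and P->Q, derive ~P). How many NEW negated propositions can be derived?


Initial negated facts: {~A, ~D}
Apply modus tollens to closure:
  ~A and B->A  =>  ~B
  ~B and G->B  =>  ~G
Final negated: {~A, ~B, ~D, ~G}
New negations: {~B, ~G}
Count = 2

2


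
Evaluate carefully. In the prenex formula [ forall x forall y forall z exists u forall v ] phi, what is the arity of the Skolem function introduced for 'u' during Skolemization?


Quantifier prefix: forall x forall y forall z exists u forall v
'u' is existentially quantified at position 4.
Universal variables preceding it: x, y, z
Skolem function arity = 3

3


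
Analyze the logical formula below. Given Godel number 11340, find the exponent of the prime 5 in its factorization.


Factorize 11340 by dividing by 5 repeatedly.
Division steps: 5 divides 11340 exactly 1 time(s).
Exponent of 5 = 1

1


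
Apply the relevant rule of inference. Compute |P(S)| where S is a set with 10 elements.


The power set of a set with n elements has 2^n elements.
|P(S)| = 2^10 = 1024

1024


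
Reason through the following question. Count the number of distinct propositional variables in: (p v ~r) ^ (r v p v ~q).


Identify each variable that appears in the formula.
Variables found: p, q, r
Count = 3

3


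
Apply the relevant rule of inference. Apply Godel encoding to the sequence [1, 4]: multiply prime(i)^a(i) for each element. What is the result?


Encode each element as an exponent of the corresponding prime:
  2^1 = 2
  3^4 = 81
Product = 2 * 81 = 162

162


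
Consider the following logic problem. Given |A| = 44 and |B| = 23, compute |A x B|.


The Cartesian product A x B contains all ordered pairs (a, b).
|A x B| = |A| * |B| = 44 * 23 = 1012

1012


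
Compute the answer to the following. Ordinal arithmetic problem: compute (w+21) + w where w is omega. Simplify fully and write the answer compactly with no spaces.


Compute (w+21) + w.
Ordinal + is associative but NOT commutative; for finite n>0, n + w = w but w + n stays w+n.
(w+21) + w = w + (21+w) = w + w = w*2 (the finite tail 21 is absorbed by the right w).
Result = w*2

w*2


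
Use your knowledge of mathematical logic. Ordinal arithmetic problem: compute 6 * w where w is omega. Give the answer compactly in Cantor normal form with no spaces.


Compute 6 * w.
Ordinal * is associative and left-distributive over +, but NOT commutative; for finite n>1, n*w = w but w*n stays w*n.
For finite n>0, n * w = sup{n*k : k<w} = w. So 6 * w = w.
Result = w

w


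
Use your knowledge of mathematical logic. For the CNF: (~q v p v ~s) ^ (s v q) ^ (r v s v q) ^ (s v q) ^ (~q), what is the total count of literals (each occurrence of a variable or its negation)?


Counting literals in each clause:
Clause 1: 3 literal(s)
Clause 2: 2 literal(s)
Clause 3: 3 literal(s)
Clause 4: 2 literal(s)
Clause 5: 1 literal(s)
Total = 11

11


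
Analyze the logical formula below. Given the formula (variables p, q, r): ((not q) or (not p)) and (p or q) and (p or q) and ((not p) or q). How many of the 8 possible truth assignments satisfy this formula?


Evaluate all 8 assignments for p, q, r:
p=0, q=0, r=0: 0
p=0, q=0, r=1: 0
p=0, q=1, r=0: 1
p=0, q=1, r=1: 1
p=1, q=0, r=0: 0
p=1, q=0, r=1: 0
p=1, q=1, r=0: 0
p=1, q=1, r=1: 0
Satisfying count = 2

2


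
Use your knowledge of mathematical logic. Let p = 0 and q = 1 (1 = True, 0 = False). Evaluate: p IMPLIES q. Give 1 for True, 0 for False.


p = 0, q = 1
Operation: p IMPLIES q
Evaluate: 0 IMPLIES 1 = 1

1


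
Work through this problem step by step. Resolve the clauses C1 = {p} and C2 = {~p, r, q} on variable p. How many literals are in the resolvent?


Remove p from C1 and ~p from C2.
C1 remainder: {}
C2 remainder: {r, q}
Union (resolvent): {q, r}
Resolvent has 2 literal(s).

2


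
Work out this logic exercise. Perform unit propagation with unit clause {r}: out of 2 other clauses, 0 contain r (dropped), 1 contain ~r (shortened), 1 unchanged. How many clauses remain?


Satisfied (removed): 0
Shortened (remain): 1
Unchanged (remain): 1
Remaining = 1 + 1 = 2

2


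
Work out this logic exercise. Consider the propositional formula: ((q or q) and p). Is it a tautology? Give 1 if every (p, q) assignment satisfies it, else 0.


Check all 4 assignments:
p=0, q=0: 0
p=0, q=1: 0
p=1, q=0: 0
p=1, q=1: 1
Satisfying count = 1/4.
Tautology iff count = 4: no.

0


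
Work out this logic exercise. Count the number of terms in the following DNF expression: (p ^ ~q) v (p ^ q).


A DNF formula is a disjunction of terms (conjunctions).
Terms are separated by v.
Counting the disjuncts: 2 terms.

2


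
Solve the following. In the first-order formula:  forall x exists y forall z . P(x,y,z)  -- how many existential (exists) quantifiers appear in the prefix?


Quantifier prefix: forall x exists y forall z
Mark each quantifier type:
  U E U
Universal count = 2, Existential count = 1
Asked for existential (exists) quantifiers: 1

1


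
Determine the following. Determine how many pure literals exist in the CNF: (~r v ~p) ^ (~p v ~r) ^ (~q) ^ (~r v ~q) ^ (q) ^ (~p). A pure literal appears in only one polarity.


Check each variable for pure literal status:
p: pure negative
q: mixed (not pure)
r: pure negative
Pure literal count = 2

2


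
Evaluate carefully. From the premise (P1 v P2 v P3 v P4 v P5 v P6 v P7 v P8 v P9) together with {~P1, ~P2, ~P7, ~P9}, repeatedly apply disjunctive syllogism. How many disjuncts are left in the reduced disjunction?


Original disjuncts (9): P1, P2, P3, P4, P5, P6, P7, P8, P9
Negated (eliminate): ~P1, ~P2, ~P7, ~P9
Remaining disjuncts: P3, P4, P5, P6, P8
Count = 9 - 4 = 5

5


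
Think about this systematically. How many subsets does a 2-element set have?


The power set of a set with n elements has 2^n elements.
|P(S)| = 2^2 = 4

4


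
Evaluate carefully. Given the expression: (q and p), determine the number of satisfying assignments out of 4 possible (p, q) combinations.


Check all 4 assignments:
p=0, q=0: 0
p=0, q=1: 0
p=1, q=0: 0
p=1, q=1: 1
Count of True = 1

1


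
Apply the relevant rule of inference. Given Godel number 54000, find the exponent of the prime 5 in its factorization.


Factorize 54000 by dividing by 5 repeatedly.
Division steps: 5 divides 54000 exactly 3 time(s).
Exponent of 5 = 3

3


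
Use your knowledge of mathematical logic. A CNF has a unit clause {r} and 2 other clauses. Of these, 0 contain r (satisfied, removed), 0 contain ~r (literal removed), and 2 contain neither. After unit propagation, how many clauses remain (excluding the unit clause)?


Satisfied (removed): 0
Shortened (remain): 0
Unchanged (remain): 2
Remaining = 0 + 2 = 2

2


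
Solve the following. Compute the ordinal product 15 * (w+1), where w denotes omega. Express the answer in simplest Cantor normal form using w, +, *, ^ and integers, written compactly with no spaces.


Compute 15 * (w+1).
Ordinal * is associative and left-distributive over +, but NOT commutative; for finite n>1, n*w = w but w*n stays w*n.
By left-distributivity: 15 * (w+1) = 15*w + 15*1 = w + 15 = w+15.
Result = w+15

w+15


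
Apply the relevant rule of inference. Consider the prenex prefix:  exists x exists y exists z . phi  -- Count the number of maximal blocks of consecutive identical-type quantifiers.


Quantifier-type sequence: E E E  (A=forall, E=exists)
Group into maximal same-type runs:
  Ex3
Number of blocks = 1

1


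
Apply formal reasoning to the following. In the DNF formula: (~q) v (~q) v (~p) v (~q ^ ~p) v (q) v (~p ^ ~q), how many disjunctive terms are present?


A DNF formula is a disjunction of terms (conjunctions).
Terms are separated by v.
Counting the disjuncts: 6 terms.

6


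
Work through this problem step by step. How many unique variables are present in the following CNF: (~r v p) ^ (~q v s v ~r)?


Identify each variable that appears in the formula.
Variables found: p, q, r, s
Count = 4

4


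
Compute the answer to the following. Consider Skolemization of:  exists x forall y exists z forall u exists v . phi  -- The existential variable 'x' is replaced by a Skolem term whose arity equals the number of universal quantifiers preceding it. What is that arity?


Quantifier prefix: exists x forall y exists z forall u exists v
'x' is existentially quantified at position 1.
No universal quantifiers precede it.
Skolem function arity = 0 (a Skolem constant)

0


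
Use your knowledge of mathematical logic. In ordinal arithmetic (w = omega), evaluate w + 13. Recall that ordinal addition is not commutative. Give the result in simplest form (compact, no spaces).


Compute w + 13.
Ordinal + is associative but NOT commutative; for finite n>0, n + w = w but w + n stays w+n.
w + 13 is already in normal form (a successor ordinal beyond w).
Result = w+13

w+13


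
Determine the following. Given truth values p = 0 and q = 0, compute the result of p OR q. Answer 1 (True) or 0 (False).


p = 0, q = 0
Operation: p OR q
Evaluate: 0 OR 0 = 0

0


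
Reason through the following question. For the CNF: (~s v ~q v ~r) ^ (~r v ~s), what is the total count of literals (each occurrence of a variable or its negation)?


Counting literals in each clause:
Clause 1: 3 literal(s)
Clause 2: 2 literal(s)
Total = 5

5


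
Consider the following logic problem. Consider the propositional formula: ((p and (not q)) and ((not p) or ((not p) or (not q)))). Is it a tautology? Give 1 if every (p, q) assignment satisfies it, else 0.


Check all 4 assignments:
p=0, q=0: 0
p=0, q=1: 0
p=1, q=0: 1
p=1, q=1: 0
Satisfying count = 1/4.
Tautology iff count = 4: no.

0


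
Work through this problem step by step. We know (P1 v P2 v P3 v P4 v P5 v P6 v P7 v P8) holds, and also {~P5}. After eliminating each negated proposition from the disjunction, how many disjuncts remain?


Original disjuncts (8): P1, P2, P3, P4, P5, P6, P7, P8
Negated (eliminate): ~P5
Remaining disjuncts: P1, P2, P3, P4, P6, P7, P8
Count = 8 - 1 = 7

7


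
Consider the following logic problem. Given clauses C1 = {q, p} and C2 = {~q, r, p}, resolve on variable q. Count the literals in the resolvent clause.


Remove q from C1 and ~q from C2.
C1 remainder: {p}
C2 remainder: {r, p}
Union (resolvent): {p, r}
Resolvent has 2 literal(s).

2


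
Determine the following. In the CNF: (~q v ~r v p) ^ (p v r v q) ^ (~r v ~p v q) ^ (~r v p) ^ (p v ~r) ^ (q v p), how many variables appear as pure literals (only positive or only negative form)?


Check each variable for pure literal status:
p: mixed (not pure)
q: mixed (not pure)
r: mixed (not pure)
Pure literal count = 0

0


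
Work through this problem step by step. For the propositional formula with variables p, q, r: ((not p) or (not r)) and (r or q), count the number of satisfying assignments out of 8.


Evaluate all 8 assignments for p, q, r:
p=0, q=0, r=0: 0
p=0, q=0, r=1: 1
p=0, q=1, r=0: 1
p=0, q=1, r=1: 1
p=1, q=0, r=0: 0
p=1, q=0, r=1: 0
p=1, q=1, r=0: 1
p=1, q=1, r=1: 0
Satisfying count = 4

4


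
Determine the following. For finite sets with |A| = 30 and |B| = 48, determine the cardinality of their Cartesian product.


The Cartesian product A x B contains all ordered pairs (a, b).
|A x B| = |A| * |B| = 30 * 48 = 1440

1440


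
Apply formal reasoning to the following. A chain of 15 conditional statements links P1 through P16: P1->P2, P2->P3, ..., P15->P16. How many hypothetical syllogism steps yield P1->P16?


With 15 implications in a chain connecting 16 propositions:
P1->P2, P2->P3, ..., P15->P16
Steps needed = (number of implications) - 1 = 15 - 1 = 14

14


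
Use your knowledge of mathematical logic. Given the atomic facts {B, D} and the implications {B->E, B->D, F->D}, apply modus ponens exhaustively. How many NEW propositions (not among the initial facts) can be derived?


Initial facts: {B, D}
Apply modus ponens to closure:
  B and B->E  =>  E
Final known: {B, D, E}
New propositions: {E}
Count = 1

1


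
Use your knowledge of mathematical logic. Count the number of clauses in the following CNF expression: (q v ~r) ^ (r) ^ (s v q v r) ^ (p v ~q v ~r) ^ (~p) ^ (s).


A CNF formula is a conjunction of clauses.
Clauses are separated by ^.
Counting the conjuncts: 6 clauses.

6


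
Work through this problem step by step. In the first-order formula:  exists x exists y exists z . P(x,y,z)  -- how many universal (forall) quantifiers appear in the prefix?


Quantifier prefix: exists x exists y exists z
Mark each quantifier type:
  E E E
Universal count = 0, Existential count = 3
Asked for universal (forall) quantifiers: 0

0


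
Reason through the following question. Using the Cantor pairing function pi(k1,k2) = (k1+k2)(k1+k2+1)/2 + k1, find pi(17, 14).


k1 + k2 = 31
(k1+k2)(k1+k2+1)/2 = 31 * 32 / 2 = 496
pi = 496 + 17 = 513

513


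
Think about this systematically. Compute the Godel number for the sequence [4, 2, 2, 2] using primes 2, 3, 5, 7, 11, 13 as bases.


Encode each element as an exponent of the corresponding prime:
  2^4 = 16
  3^2 = 9
  5^2 = 25
  7^2 = 49
Product = 16 * 9 * 25 * 49 = 176400

176400


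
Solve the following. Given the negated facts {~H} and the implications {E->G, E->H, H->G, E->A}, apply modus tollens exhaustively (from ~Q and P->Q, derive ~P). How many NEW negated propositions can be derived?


Initial negated facts: {~H}
Apply modus tollens to closure:
  ~H and E->H  =>  ~E
Final negated: {~E, ~H}
New negations: {~E}
Count = 1

1


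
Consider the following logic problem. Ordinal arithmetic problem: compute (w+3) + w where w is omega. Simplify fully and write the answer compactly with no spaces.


Compute (w+3) + w.
Ordinal + is associative but NOT commutative; for finite n>0, n + w = w but w + n stays w+n.
(w+3) + w = w + (3+w) = w + w = w*2 (the finite tail 3 is absorbed by the right w).
Result = w*2

w*2


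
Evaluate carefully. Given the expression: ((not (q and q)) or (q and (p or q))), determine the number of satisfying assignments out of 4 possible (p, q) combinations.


Check all 4 assignments:
p=0, q=0: 1
p=0, q=1: 1
p=1, q=0: 1
p=1, q=1: 1
Count of True = 4

4


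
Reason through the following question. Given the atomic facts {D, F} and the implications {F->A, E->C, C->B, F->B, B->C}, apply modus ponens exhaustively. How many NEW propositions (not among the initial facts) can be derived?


Initial facts: {D, F}
Apply modus ponens to closure:
  F and F->A  =>  A
  F and F->B  =>  B
  B and B->C  =>  C
Final known: {A, B, C, D, F}
New propositions: {A, B, C}
Count = 3

3


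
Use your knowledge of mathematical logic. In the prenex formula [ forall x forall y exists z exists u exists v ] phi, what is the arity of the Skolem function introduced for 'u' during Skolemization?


Quantifier prefix: forall x forall y exists z exists u exists v
'u' is existentially quantified at position 4.
Universal variables preceding it: x, y
Skolem function arity = 2

2


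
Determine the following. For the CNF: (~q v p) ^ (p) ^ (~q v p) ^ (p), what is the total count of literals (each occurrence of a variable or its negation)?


Counting literals in each clause:
Clause 1: 2 literal(s)
Clause 2: 1 literal(s)
Clause 3: 2 literal(s)
Clause 4: 1 literal(s)
Total = 6

6


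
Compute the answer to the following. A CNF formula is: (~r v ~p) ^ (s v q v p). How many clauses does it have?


A CNF formula is a conjunction of clauses.
Clauses are separated by ^.
Counting the conjuncts: 2 clauses.

2


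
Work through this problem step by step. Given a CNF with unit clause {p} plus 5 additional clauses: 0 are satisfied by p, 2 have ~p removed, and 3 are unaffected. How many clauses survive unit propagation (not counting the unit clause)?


Satisfied (removed): 0
Shortened (remain): 2
Unchanged (remain): 3
Remaining = 2 + 3 = 5

5


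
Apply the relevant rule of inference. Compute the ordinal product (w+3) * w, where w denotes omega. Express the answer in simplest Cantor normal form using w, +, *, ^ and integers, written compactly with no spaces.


Compute (w+3) * w.
Ordinal * is associative and left-distributive over +, but NOT commutative; for finite n>1, n*w = w but w*n stays w*n.
(w+3) * w = sup{(w+3)*k : k<w} = sup{w*k+3} = w^2 (the +3 tail is absorbed in the limit).
Result = w^2

w^2


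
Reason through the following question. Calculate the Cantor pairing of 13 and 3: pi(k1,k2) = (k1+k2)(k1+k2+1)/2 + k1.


k1 + k2 = 16
(k1+k2)(k1+k2+1)/2 = 16 * 17 / 2 = 136
pi = 136 + 13 = 149

149


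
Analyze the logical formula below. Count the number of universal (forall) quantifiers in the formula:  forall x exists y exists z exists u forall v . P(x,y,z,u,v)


Quantifier prefix: forall x exists y exists z exists u forall v
Mark each quantifier type:
  U E E E U
Universal count = 2, Existential count = 3
Asked for universal (forall) quantifiers: 2

2


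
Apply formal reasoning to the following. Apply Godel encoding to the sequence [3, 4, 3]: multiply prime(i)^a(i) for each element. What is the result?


Encode each element as an exponent of the corresponding prime:
  2^3 = 8
  3^4 = 81
  5^3 = 125
Product = 8 * 81 * 125 = 81000

81000


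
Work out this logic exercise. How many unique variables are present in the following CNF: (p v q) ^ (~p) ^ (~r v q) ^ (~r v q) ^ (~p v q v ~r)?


Identify each variable that appears in the formula.
Variables found: p, q, r
Count = 3

3


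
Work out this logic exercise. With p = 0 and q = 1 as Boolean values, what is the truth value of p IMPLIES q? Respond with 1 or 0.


p = 0, q = 1
Operation: p IMPLIES q
Evaluate: 0 IMPLIES 1 = 1

1


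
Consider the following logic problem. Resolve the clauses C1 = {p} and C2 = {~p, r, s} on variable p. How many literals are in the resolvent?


Remove p from C1 and ~p from C2.
C1 remainder: {}
C2 remainder: {r, s}
Union (resolvent): {r, s}
Resolvent has 2 literal(s).

2


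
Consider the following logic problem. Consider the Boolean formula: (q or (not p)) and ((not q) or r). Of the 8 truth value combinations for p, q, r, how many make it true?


Evaluate all 8 assignments for p, q, r:
p=0, q=0, r=0: 1
p=0, q=0, r=1: 1
p=0, q=1, r=0: 0
p=0, q=1, r=1: 1
p=1, q=0, r=0: 0
p=1, q=0, r=1: 0
p=1, q=1, r=0: 0
p=1, q=1, r=1: 1
Satisfying count = 4

4


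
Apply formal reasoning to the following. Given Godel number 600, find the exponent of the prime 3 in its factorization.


Factorize 600 by dividing by 3 repeatedly.
Division steps: 3 divides 600 exactly 1 time(s).
Exponent of 3 = 1

1


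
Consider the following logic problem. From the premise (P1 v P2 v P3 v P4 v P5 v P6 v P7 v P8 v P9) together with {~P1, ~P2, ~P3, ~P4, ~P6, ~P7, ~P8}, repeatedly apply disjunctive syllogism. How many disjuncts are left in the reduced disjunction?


Original disjuncts (9): P1, P2, P3, P4, P5, P6, P7, P8, P9
Negated (eliminate): ~P1, ~P2, ~P3, ~P4, ~P6, ~P7, ~P8
Remaining disjuncts: P5, P9
Count = 9 - 7 = 2

2


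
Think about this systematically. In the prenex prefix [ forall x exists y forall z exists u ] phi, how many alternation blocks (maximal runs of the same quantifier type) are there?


Quantifier-type sequence: A E A E  (A=forall, E=exists)
Group into maximal same-type runs:
  Ax1 | Ex1 | Ax1 | Ex1
Number of blocks = 4

4


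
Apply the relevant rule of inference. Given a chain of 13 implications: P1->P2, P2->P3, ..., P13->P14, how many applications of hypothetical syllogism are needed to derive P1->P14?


With 13 implications in a chain connecting 14 propositions:
P1->P2, P2->P3, ..., P13->P14
Steps needed = (number of implications) - 1 = 13 - 1 = 12

12


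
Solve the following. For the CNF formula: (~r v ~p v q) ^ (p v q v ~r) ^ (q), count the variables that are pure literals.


Check each variable for pure literal status:
p: mixed (not pure)
q: pure positive
r: pure negative
Pure literal count = 2

2


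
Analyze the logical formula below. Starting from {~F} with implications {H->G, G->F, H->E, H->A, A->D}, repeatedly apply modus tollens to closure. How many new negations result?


Initial negated facts: {~F}
Apply modus tollens to closure:
  ~F and G->F  =>  ~G
  ~G and H->G  =>  ~H
Final negated: {~F, ~G, ~H}
New negations: {~G, ~H}
Count = 2

2


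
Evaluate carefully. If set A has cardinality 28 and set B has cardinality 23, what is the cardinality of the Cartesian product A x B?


The Cartesian product A x B contains all ordered pairs (a, b).
|A x B| = |A| * |B| = 28 * 23 = 644

644


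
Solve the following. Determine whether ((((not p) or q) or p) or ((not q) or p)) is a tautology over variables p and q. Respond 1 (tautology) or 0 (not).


Check all 4 assignments:
p=0, q=0: 1
p=0, q=1: 1
p=1, q=0: 1
p=1, q=1: 1
Satisfying count = 4/4.
Tautology iff count = 4: yes.

1


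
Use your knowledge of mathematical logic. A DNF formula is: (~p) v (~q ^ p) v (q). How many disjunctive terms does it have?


A DNF formula is a disjunction of terms (conjunctions).
Terms are separated by v.
Counting the disjuncts: 3 terms.

3


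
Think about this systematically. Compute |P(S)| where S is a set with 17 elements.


The power set of a set with n elements has 2^n elements.
|P(S)| = 2^17 = 131072

131072


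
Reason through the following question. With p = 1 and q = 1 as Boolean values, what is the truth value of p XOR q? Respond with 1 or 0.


p = 1, q = 1
Operation: p XOR q
Evaluate: 1 XOR 1 = 0

0


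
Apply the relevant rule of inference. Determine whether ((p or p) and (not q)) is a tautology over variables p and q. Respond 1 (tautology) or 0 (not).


Check all 4 assignments:
p=0, q=0: 0
p=0, q=1: 0
p=1, q=0: 1
p=1, q=1: 0
Satisfying count = 1/4.
Tautology iff count = 4: no.

0


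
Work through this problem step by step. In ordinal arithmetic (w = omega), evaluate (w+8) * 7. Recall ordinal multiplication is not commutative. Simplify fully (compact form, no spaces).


Compute (w+8) * 7.
Ordinal * is associative and left-distributive over +, but NOT commutative; for finite n>1, n*w = w but w*n stays w*n.
(w+8) * 7 = (w+8) repeated 7 times. Each intermediate +8 is absorbed by the following w; only the last survives: w*7+8.
Result = w*7+8

w*7+8


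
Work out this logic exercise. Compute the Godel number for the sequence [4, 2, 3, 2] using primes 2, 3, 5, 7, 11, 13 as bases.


Encode each element as an exponent of the corresponding prime:
  2^4 = 16
  3^2 = 9
  5^3 = 125
  7^2 = 49
Product = 16 * 9 * 125 * 49 = 882000

882000


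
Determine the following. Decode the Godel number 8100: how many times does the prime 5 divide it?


Factorize 8100 by dividing by 5 repeatedly.
Division steps: 5 divides 8100 exactly 2 time(s).
Exponent of 5 = 2

2


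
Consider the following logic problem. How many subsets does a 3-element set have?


The power set of a set with n elements has 2^n elements.
|P(S)| = 2^3 = 8

8


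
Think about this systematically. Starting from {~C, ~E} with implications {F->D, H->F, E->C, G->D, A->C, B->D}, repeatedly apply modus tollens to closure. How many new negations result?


Initial negated facts: {~C, ~E}
Apply modus tollens to closure:
  ~C and A->C  =>  ~A
Final negated: {~A, ~C, ~E}
New negations: {~A}
Count = 1

1


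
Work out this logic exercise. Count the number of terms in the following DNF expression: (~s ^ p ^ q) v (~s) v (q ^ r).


A DNF formula is a disjunction of terms (conjunctions).
Terms are separated by v.
Counting the disjuncts: 3 terms.

3


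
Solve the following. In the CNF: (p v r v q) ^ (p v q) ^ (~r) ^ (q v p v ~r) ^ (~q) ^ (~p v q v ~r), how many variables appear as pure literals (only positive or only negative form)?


Check each variable for pure literal status:
p: mixed (not pure)
q: mixed (not pure)
r: mixed (not pure)
Pure literal count = 0

0


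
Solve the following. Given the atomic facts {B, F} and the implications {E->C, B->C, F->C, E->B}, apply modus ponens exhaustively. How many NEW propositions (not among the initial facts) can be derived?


Initial facts: {B, F}
Apply modus ponens to closure:
  B and B->C  =>  C
Final known: {B, C, F}
New propositions: {C}
Count = 1

1


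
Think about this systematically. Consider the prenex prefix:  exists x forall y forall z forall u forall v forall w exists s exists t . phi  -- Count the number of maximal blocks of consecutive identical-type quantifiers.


Quantifier-type sequence: E A A A A A E E  (A=forall, E=exists)
Group into maximal same-type runs:
  Ex1 | Ax5 | Ex2
Number of blocks = 3

3


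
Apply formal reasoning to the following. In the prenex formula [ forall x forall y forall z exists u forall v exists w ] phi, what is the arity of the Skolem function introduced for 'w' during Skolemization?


Quantifier prefix: forall x forall y forall z exists u forall v exists w
'w' is existentially quantified at position 6.
Universal variables preceding it: x, y, z, v
Skolem function arity = 4

4


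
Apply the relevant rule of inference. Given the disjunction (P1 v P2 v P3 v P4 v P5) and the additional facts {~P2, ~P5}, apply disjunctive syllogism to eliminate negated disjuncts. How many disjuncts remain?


Original disjuncts (5): P1, P2, P3, P4, P5
Negated (eliminate): ~P2, ~P5
Remaining disjuncts: P1, P3, P4
Count = 5 - 2 = 3

3


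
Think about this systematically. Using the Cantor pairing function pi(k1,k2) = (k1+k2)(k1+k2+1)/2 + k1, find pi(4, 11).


k1 + k2 = 15
(k1+k2)(k1+k2+1)/2 = 15 * 16 / 2 = 120
pi = 120 + 4 = 124

124


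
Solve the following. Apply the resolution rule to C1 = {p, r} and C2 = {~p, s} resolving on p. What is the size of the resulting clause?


Remove p from C1 and ~p from C2.
C1 remainder: {r}
C2 remainder: {s}
Union (resolvent): {r, s}
Resolvent has 2 literal(s).

2


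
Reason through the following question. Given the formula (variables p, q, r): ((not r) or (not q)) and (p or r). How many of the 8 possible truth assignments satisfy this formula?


Evaluate all 8 assignments for p, q, r:
p=0, q=0, r=0: 0
p=0, q=0, r=1: 1
p=0, q=1, r=0: 0
p=0, q=1, r=1: 0
p=1, q=0, r=0: 1
p=1, q=0, r=1: 1
p=1, q=1, r=0: 1
p=1, q=1, r=1: 0
Satisfying count = 4

4


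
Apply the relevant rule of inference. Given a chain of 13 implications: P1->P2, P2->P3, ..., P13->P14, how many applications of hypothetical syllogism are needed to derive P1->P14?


With 13 implications in a chain connecting 14 propositions:
P1->P2, P2->P3, ..., P13->P14
Steps needed = (number of implications) - 1 = 13 - 1 = 12

12


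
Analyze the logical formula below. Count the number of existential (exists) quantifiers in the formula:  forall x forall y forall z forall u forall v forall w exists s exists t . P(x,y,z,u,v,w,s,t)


Quantifier prefix: forall x forall y forall z forall u forall v forall w exists s exists t
Mark each quantifier type:
  U U U U U U E E
Universal count = 6, Existential count = 2
Asked for existential (exists) quantifiers: 2

2


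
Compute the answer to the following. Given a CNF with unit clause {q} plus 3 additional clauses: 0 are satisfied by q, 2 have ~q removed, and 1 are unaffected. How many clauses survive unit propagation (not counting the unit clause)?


Satisfied (removed): 0
Shortened (remain): 2
Unchanged (remain): 1
Remaining = 2 + 1 = 3

3


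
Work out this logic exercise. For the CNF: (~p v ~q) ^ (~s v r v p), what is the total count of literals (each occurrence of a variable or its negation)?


Counting literals in each clause:
Clause 1: 2 literal(s)
Clause 2: 3 literal(s)
Total = 5

5


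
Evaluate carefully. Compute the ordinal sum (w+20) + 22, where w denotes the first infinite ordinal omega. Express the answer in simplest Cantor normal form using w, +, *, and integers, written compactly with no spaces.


Compute (w+20) + 22.
Ordinal + is associative but NOT commutative; for finite n>0, n + w = w but w + n stays w+n.
By associativity: (w+20) + 22 = w + (20+22) = w+42.
Result = w+42

w+42


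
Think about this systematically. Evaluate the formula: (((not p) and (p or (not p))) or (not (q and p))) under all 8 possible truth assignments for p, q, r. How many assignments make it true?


Check all 8 assignments:
p=0, q=0, r=0: 1
p=0, q=0, r=1: 1
p=0, q=1, r=0: 1
p=0, q=1, r=1: 1
p=1, q=0, r=0: 1
p=1, q=0, r=1: 1
p=1, q=1, r=0: 0
p=1, q=1, r=1: 0
Count of True = 6

6


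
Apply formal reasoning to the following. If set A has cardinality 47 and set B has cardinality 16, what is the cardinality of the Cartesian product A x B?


The Cartesian product A x B contains all ordered pairs (a, b).
|A x B| = |A| * |B| = 47 * 16 = 752

752


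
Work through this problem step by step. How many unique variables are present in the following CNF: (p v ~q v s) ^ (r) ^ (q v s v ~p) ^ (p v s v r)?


Identify each variable that appears in the formula.
Variables found: p, q, r, s
Count = 4

4


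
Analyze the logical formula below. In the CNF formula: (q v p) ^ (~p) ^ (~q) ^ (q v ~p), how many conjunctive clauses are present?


A CNF formula is a conjunction of clauses.
Clauses are separated by ^.
Counting the conjuncts: 4 clauses.

4


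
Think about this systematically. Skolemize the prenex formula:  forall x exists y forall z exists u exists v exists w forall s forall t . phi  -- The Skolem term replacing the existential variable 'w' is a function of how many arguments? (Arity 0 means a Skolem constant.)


Quantifier prefix: forall x exists y forall z exists u exists v exists w forall s forall t
'w' is existentially quantified at position 6.
Universal variables preceding it: x, z
Skolem function arity = 2

2
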